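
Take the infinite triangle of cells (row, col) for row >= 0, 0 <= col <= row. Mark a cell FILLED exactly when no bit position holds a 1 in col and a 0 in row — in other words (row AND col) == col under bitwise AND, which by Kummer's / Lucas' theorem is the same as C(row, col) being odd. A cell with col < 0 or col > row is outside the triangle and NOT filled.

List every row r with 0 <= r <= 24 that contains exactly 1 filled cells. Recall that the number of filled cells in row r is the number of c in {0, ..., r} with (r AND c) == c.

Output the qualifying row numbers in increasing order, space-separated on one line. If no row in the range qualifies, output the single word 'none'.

Answer: 0

Derivation:
Row r has 2^popcount(r) filled cells, so we need popcount(r) = log2(1) = 0.
Scan r = 0..24 and keep those with exactly 0 one-bits:
r=0=0 popcount=0 -> KEEP
r=1=1 popcount=1 -> skip
r=2=10 popcount=1 -> skip
r=3=11 popcount=2 -> skip
r=4=100 popcount=1 -> skip
r=5=101 popcount=2 -> skip
r=6=110 popcount=2 -> skip
r=7=111 popcount=3 -> skip
r=8=1000 popcount=1 -> skip
r=9=1001 popcount=2 -> skip
r=10=1010 popcount=2 -> skip
r=11=1011 popcount=3 -> skip
r=12=1100 popcount=2 -> skip
r=13=1101 popcount=3 -> skip
r=14=1110 popcount=3 -> skip
r=15=1111 popcount=4 -> skip
r=16=10000 popcount=1 -> skip
r=17=10001 popcount=2 -> skip
r=18=10010 popcount=2 -> skip
r=19=10011 popcount=3 -> skip
r=20=10100 popcount=2 -> skip
r=21=10101 popcount=3 -> skip
r=22=10110 popcount=3 -> skip
r=23=10111 popcount=4 -> skip
r=24=11000 popcount=2 -> skip
Kept rows: 0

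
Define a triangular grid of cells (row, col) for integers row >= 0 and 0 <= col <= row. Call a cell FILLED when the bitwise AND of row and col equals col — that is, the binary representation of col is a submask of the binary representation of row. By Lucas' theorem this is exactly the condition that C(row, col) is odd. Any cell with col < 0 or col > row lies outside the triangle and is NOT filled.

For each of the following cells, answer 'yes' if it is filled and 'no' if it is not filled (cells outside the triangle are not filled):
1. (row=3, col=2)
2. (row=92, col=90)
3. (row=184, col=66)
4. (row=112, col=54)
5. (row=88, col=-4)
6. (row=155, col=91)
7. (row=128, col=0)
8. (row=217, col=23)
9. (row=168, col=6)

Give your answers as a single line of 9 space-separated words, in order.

(3,2): row=0b11, col=0b10, row AND col = 0b10 = 2; 2 == 2 -> filled
(92,90): row=0b1011100, col=0b1011010, row AND col = 0b1011000 = 88; 88 != 90 -> empty
(184,66): row=0b10111000, col=0b1000010, row AND col = 0b0 = 0; 0 != 66 -> empty
(112,54): row=0b1110000, col=0b110110, row AND col = 0b110000 = 48; 48 != 54 -> empty
(88,-4): col outside [0, 88] -> not filled
(155,91): row=0b10011011, col=0b1011011, row AND col = 0b11011 = 27; 27 != 91 -> empty
(128,0): row=0b10000000, col=0b0, row AND col = 0b0 = 0; 0 == 0 -> filled
(217,23): row=0b11011001, col=0b10111, row AND col = 0b10001 = 17; 17 != 23 -> empty
(168,6): row=0b10101000, col=0b110, row AND col = 0b0 = 0; 0 != 6 -> empty

Answer: yes no no no no no yes no no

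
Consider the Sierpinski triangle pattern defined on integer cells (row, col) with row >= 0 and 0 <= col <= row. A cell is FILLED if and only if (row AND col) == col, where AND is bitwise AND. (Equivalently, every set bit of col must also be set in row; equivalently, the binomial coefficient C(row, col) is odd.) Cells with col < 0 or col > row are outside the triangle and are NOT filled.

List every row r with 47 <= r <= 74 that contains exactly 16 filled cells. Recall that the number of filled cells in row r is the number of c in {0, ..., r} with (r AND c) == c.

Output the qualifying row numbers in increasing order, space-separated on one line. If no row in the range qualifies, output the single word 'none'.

Row r has 2^popcount(r) filled cells, so we need popcount(r) = log2(16) = 4.
Scan r = 47..74 and keep those with exactly 4 one-bits:
r=47=101111 popcount=5 -> skip
r=48=110000 popcount=2 -> skip
r=49=110001 popcount=3 -> skip
r=50=110010 popcount=3 -> skip
r=51=110011 popcount=4 -> KEEP
r=52=110100 popcount=3 -> skip
r=53=110101 popcount=4 -> KEEP
r=54=110110 popcount=4 -> KEEP
r=55=110111 popcount=5 -> skip
r=56=111000 popcount=3 -> skip
r=57=111001 popcount=4 -> KEEP
r=58=111010 popcount=4 -> KEEP
r=59=111011 popcount=5 -> skip
r=60=111100 popcount=4 -> KEEP
r=61=111101 popcount=5 -> skip
r=62=111110 popcount=5 -> skip
r=63=111111 popcount=6 -> skip
r=64=1000000 popcount=1 -> skip
r=65=1000001 popcount=2 -> skip
r=66=1000010 popcount=2 -> skip
r=67=1000011 popcount=3 -> skip
r=68=1000100 popcount=2 -> skip
r=69=1000101 popcount=3 -> skip
r=70=1000110 popcount=3 -> skip
r=71=1000111 popcount=4 -> KEEP
r=72=1001000 popcount=2 -> skip
r=73=1001001 popcount=3 -> skip
r=74=1001010 popcount=3 -> skip
Kept rows: 51 53 54 57 58 60 71

Answer: 51 53 54 57 58 60 71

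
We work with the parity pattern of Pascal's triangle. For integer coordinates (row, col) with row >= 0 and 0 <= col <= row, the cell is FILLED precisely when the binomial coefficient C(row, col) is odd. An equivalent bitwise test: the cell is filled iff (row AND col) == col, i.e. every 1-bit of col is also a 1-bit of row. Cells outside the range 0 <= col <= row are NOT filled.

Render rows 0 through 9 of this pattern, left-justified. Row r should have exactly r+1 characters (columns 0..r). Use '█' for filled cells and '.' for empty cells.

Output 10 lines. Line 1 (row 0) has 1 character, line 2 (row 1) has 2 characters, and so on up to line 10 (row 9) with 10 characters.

r0=0: █
r1=1: ██
r2=10: █.█
r3=11: ████
r4=100: █...█
r5=101: ██..██
r6=110: █.█.█.█
r7=111: ████████
r8=1000: █.......█
r9=1001: ██......██

Answer: █
██
█.█
████
█...█
██..██
█.█.█.█
████████
█.......█
██......██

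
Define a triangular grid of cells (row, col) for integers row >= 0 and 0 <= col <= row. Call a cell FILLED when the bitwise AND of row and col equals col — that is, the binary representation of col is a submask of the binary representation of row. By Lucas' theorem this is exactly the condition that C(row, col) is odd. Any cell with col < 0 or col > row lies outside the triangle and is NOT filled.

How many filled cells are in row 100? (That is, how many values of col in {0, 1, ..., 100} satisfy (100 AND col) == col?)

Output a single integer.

100 in binary = 1100100
popcount(100) = number of 1-bits in 1100100 = 3
A col c satisfies (100 AND c) == c iff every set bit of c is also set in 100; each of the 3 set bits of 100 can independently be on or off in c.
count = 2^3 = 8

Answer: 8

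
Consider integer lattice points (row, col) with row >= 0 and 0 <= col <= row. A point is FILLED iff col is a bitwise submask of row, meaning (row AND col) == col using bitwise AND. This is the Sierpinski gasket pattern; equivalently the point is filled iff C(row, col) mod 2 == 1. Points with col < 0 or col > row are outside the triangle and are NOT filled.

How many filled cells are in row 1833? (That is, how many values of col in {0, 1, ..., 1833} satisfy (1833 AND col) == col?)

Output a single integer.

Answer: 64

Derivation:
1833 in binary = 11100101001
popcount(1833) = number of 1-bits in 11100101001 = 6
A col c satisfies (1833 AND c) == c iff every set bit of c is also set in 1833; each of the 6 set bits of 1833 can independently be on or off in c.
count = 2^6 = 64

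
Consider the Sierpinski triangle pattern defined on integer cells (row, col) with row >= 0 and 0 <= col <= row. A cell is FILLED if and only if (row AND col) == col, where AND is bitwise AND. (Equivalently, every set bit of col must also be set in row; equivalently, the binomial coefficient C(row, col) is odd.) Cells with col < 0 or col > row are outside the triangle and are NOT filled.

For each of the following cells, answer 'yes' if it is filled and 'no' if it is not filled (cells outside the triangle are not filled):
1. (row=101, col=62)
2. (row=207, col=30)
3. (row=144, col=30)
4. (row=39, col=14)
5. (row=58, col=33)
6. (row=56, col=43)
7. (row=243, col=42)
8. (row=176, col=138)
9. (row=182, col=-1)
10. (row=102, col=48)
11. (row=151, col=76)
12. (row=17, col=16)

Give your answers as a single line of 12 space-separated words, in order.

(101,62): row=0b1100101, col=0b111110, row AND col = 0b100100 = 36; 36 != 62 -> empty
(207,30): row=0b11001111, col=0b11110, row AND col = 0b1110 = 14; 14 != 30 -> empty
(144,30): row=0b10010000, col=0b11110, row AND col = 0b10000 = 16; 16 != 30 -> empty
(39,14): row=0b100111, col=0b1110, row AND col = 0b110 = 6; 6 != 14 -> empty
(58,33): row=0b111010, col=0b100001, row AND col = 0b100000 = 32; 32 != 33 -> empty
(56,43): row=0b111000, col=0b101011, row AND col = 0b101000 = 40; 40 != 43 -> empty
(243,42): row=0b11110011, col=0b101010, row AND col = 0b100010 = 34; 34 != 42 -> empty
(176,138): row=0b10110000, col=0b10001010, row AND col = 0b10000000 = 128; 128 != 138 -> empty
(182,-1): col outside [0, 182] -> not filled
(102,48): row=0b1100110, col=0b110000, row AND col = 0b100000 = 32; 32 != 48 -> empty
(151,76): row=0b10010111, col=0b1001100, row AND col = 0b100 = 4; 4 != 76 -> empty
(17,16): row=0b10001, col=0b10000, row AND col = 0b10000 = 16; 16 == 16 -> filled

Answer: no no no no no no no no no no no yes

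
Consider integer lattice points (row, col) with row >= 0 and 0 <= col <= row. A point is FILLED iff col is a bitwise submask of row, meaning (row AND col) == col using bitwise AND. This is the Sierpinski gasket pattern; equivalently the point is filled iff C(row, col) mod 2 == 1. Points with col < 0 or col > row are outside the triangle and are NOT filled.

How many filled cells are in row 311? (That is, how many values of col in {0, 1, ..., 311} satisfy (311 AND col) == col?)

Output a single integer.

311 in binary = 100110111
popcount(311) = number of 1-bits in 100110111 = 6
A col c satisfies (311 AND c) == c iff every set bit of c is also set in 311; each of the 6 set bits of 311 can independently be on or off in c.
count = 2^6 = 64

Answer: 64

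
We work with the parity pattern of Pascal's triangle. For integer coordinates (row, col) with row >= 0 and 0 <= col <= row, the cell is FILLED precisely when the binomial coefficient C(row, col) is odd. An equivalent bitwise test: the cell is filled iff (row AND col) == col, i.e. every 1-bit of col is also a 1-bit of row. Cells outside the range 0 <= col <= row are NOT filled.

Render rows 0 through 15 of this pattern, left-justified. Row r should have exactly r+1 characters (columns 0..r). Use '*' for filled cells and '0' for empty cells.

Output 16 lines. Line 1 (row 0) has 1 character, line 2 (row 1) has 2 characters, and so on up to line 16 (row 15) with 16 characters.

r0=0: *
r1=1: **
r2=10: *0*
r3=11: ****
r4=100: *000*
r5=101: **00**
r6=110: *0*0*0*
r7=111: ********
r8=1000: *0000000*
r9=1001: **000000**
r10=1010: *0*00000*0*
r11=1011: ****0000****
r12=1100: *000*000*000*
r13=1101: **00**00**00**
r14=1110: *0*0*0*0*0*0*0*
r15=1111: ****************

Answer: *
**
*0*
****
*000*
**00**
*0*0*0*
********
*0000000*
**000000**
*0*00000*0*
****0000****
*000*000*000*
**00**00**00**
*0*0*0*0*0*0*0*
****************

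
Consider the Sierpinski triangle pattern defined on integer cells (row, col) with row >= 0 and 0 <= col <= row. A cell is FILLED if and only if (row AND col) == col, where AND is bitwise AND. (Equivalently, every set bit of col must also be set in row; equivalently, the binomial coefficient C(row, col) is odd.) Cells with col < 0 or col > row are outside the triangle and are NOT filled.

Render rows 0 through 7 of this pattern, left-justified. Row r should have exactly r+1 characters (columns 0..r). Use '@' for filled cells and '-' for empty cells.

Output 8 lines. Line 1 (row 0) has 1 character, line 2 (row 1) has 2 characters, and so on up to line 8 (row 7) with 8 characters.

Answer: @
@@
@-@
@@@@
@---@
@@--@@
@-@-@-@
@@@@@@@@

Derivation:
r0=0: @
r1=1: @@
r2=10: @-@
r3=11: @@@@
r4=100: @---@
r5=101: @@--@@
r6=110: @-@-@-@
r7=111: @@@@@@@@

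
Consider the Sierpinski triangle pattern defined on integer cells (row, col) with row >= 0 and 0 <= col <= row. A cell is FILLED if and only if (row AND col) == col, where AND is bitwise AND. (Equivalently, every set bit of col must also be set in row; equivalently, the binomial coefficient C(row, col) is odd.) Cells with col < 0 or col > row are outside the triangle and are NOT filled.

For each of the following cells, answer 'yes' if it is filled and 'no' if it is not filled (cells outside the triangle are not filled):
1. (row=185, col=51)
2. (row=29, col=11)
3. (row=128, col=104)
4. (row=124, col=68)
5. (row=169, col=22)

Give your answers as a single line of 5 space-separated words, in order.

(185,51): row=0b10111001, col=0b110011, row AND col = 0b110001 = 49; 49 != 51 -> empty
(29,11): row=0b11101, col=0b1011, row AND col = 0b1001 = 9; 9 != 11 -> empty
(128,104): row=0b10000000, col=0b1101000, row AND col = 0b0 = 0; 0 != 104 -> empty
(124,68): row=0b1111100, col=0b1000100, row AND col = 0b1000100 = 68; 68 == 68 -> filled
(169,22): row=0b10101001, col=0b10110, row AND col = 0b0 = 0; 0 != 22 -> empty

Answer: no no no yes no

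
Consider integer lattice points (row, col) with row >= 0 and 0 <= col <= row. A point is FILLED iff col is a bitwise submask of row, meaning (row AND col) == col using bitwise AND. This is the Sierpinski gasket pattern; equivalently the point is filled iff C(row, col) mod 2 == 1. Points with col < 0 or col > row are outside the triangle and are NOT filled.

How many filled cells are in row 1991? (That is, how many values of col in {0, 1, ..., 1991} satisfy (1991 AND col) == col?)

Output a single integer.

Answer: 256

Derivation:
1991 in binary = 11111000111
popcount(1991) = number of 1-bits in 11111000111 = 8
A col c satisfies (1991 AND c) == c iff every set bit of c is also set in 1991; each of the 8 set bits of 1991 can independently be on or off in c.
count = 2^8 = 256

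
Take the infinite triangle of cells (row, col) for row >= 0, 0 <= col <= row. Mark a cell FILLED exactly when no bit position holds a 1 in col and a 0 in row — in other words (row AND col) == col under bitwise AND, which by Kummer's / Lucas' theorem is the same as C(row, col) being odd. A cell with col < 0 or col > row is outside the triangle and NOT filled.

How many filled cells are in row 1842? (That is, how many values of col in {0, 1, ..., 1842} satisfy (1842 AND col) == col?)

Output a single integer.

Answer: 64

Derivation:
1842 in binary = 11100110010
popcount(1842) = number of 1-bits in 11100110010 = 6
A col c satisfies (1842 AND c) == c iff every set bit of c is also set in 1842; each of the 6 set bits of 1842 can independently be on or off in c.
count = 2^6 = 64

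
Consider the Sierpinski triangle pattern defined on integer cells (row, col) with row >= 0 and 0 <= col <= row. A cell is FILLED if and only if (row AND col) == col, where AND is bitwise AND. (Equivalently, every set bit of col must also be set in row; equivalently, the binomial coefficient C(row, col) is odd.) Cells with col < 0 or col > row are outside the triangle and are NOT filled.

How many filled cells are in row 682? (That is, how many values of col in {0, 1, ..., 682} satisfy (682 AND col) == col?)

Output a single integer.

Answer: 32

Derivation:
682 in binary = 1010101010
popcount(682) = number of 1-bits in 1010101010 = 5
A col c satisfies (682 AND c) == c iff every set bit of c is also set in 682; each of the 5 set bits of 682 can independently be on or off in c.
count = 2^5 = 32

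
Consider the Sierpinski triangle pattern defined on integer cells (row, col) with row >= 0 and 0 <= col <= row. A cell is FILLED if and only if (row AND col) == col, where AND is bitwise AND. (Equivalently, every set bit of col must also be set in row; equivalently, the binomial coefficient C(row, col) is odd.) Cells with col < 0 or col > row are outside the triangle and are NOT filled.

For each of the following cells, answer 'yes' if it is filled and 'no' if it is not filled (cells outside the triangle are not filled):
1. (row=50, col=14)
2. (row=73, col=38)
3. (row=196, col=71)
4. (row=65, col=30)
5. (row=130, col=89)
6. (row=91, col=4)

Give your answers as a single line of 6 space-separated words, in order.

Answer: no no no no no no

Derivation:
(50,14): row=0b110010, col=0b1110, row AND col = 0b10 = 2; 2 != 14 -> empty
(73,38): row=0b1001001, col=0b100110, row AND col = 0b0 = 0; 0 != 38 -> empty
(196,71): row=0b11000100, col=0b1000111, row AND col = 0b1000100 = 68; 68 != 71 -> empty
(65,30): row=0b1000001, col=0b11110, row AND col = 0b0 = 0; 0 != 30 -> empty
(130,89): row=0b10000010, col=0b1011001, row AND col = 0b0 = 0; 0 != 89 -> empty
(91,4): row=0b1011011, col=0b100, row AND col = 0b0 = 0; 0 != 4 -> empty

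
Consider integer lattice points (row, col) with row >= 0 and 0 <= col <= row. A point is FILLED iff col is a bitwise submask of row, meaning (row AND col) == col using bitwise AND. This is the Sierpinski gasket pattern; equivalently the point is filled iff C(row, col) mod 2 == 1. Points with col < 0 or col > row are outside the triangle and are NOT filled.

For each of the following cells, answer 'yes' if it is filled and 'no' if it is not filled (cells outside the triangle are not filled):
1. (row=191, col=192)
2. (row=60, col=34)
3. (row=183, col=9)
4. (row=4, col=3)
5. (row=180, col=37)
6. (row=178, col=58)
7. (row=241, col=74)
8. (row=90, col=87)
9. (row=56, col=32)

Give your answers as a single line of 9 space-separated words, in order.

Answer: no no no no no no no no yes

Derivation:
(191,192): col outside [0, 191] -> not filled
(60,34): row=0b111100, col=0b100010, row AND col = 0b100000 = 32; 32 != 34 -> empty
(183,9): row=0b10110111, col=0b1001, row AND col = 0b1 = 1; 1 != 9 -> empty
(4,3): row=0b100, col=0b11, row AND col = 0b0 = 0; 0 != 3 -> empty
(180,37): row=0b10110100, col=0b100101, row AND col = 0b100100 = 36; 36 != 37 -> empty
(178,58): row=0b10110010, col=0b111010, row AND col = 0b110010 = 50; 50 != 58 -> empty
(241,74): row=0b11110001, col=0b1001010, row AND col = 0b1000000 = 64; 64 != 74 -> empty
(90,87): row=0b1011010, col=0b1010111, row AND col = 0b1010010 = 82; 82 != 87 -> empty
(56,32): row=0b111000, col=0b100000, row AND col = 0b100000 = 32; 32 == 32 -> filled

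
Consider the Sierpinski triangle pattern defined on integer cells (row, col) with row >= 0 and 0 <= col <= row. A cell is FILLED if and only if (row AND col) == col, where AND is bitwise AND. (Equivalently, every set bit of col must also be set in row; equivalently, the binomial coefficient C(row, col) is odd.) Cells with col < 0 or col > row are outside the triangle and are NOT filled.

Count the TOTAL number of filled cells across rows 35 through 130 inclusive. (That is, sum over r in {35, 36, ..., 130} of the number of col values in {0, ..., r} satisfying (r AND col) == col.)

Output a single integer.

Answer: 1944

Derivation:
r35=100011 pc3: +8 =8
r36=100100 pc2: +4 =12
r37=100101 pc3: +8 =20
r38=100110 pc3: +8 =28
r39=100111 pc4: +16 =44
r40=101000 pc2: +4 =48
r41=101001 pc3: +8 =56
r42=101010 pc3: +8 =64
r43=101011 pc4: +16 =80
r44=101100 pc3: +8 =88
r45=101101 pc4: +16 =104
r46=101110 pc4: +16 =120
r47=101111 pc5: +32 =152
r48=110000 pc2: +4 =156
r49=110001 pc3: +8 =164
r50=110010 pc3: +8 =172
r51=110011 pc4: +16 =188
r52=110100 pc3: +8 =196
r53=110101 pc4: +16 =212
r54=110110 pc4: +16 =228
r55=110111 pc5: +32 =260
r56=111000 pc3: +8 =268
r57=111001 pc4: +16 =284
r58=111010 pc4: +16 =300
r59=111011 pc5: +32 =332
r60=111100 pc4: +16 =348
r61=111101 pc5: +32 =380
r62=111110 pc5: +32 =412
r63=111111 pc6: +64 =476
r64=1000000 pc1: +2 =478
r65=1000001 pc2: +4 =482
r66=1000010 pc2: +4 =486
r67=1000011 pc3: +8 =494
r68=1000100 pc2: +4 =498
r69=1000101 pc3: +8 =506
r70=1000110 pc3: +8 =514
r71=1000111 pc4: +16 =530
r72=1001000 pc2: +4 =534
r73=1001001 pc3: +8 =542
r74=1001010 pc3: +8 =550
r75=1001011 pc4: +16 =566
r76=1001100 pc3: +8 =574
r77=1001101 pc4: +16 =590
r78=1001110 pc4: +16 =606
r79=1001111 pc5: +32 =638
r80=1010000 pc2: +4 =642
r81=1010001 pc3: +8 =650
r82=1010010 pc3: +8 =658
r83=1010011 pc4: +16 =674
r84=1010100 pc3: +8 =682
r85=1010101 pc4: +16 =698
r86=1010110 pc4: +16 =714
r87=1010111 pc5: +32 =746
r88=1011000 pc3: +8 =754
r89=1011001 pc4: +16 =770
r90=1011010 pc4: +16 =786
r91=1011011 pc5: +32 =818
r92=1011100 pc4: +16 =834
r93=1011101 pc5: +32 =866
r94=1011110 pc5: +32 =898
r95=1011111 pc6: +64 =962
r96=1100000 pc2: +4 =966
r97=1100001 pc3: +8 =974
r98=1100010 pc3: +8 =982
r99=1100011 pc4: +16 =998
r100=1100100 pc3: +8 =1006
r101=1100101 pc4: +16 =1022
r102=1100110 pc4: +16 =1038
r103=1100111 pc5: +32 =1070
r104=1101000 pc3: +8 =1078
r105=1101001 pc4: +16 =1094
r106=1101010 pc4: +16 =1110
r107=1101011 pc5: +32 =1142
r108=1101100 pc4: +16 =1158
r109=1101101 pc5: +32 =1190
r110=1101110 pc5: +32 =1222
r111=1101111 pc6: +64 =1286
r112=1110000 pc3: +8 =1294
r113=1110001 pc4: +16 =1310
r114=1110010 pc4: +16 =1326
r115=1110011 pc5: +32 =1358
r116=1110100 pc4: +16 =1374
r117=1110101 pc5: +32 =1406
r118=1110110 pc5: +32 =1438
r119=1110111 pc6: +64 =1502
r120=1111000 pc4: +16 =1518
r121=1111001 pc5: +32 =1550
r122=1111010 pc5: +32 =1582
r123=1111011 pc6: +64 =1646
r124=1111100 pc5: +32 =1678
r125=1111101 pc6: +64 =1742
r126=1111110 pc6: +64 =1806
r127=1111111 pc7: +128 =1934
r128=10000000 pc1: +2 =1936
r129=10000001 pc2: +4 =1940
r130=10000010 pc2: +4 =1944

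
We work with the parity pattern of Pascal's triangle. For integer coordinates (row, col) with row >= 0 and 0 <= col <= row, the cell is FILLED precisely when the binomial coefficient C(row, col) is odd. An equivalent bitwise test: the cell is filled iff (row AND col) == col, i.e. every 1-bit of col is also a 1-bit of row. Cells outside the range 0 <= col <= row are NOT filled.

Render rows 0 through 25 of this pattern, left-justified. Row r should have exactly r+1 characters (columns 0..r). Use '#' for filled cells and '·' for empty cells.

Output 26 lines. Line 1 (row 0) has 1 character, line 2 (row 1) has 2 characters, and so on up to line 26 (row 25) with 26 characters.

r0=0: #
r1=1: ##
r2=10: #·#
r3=11: ####
r4=100: #···#
r5=101: ##··##
r6=110: #·#·#·#
r7=111: ########
r8=1000: #·······#
r9=1001: ##······##
r10=1010: #·#·····#·#
r11=1011: ####····####
r12=1100: #···#···#···#
r13=1101: ##··##··##··##
r14=1110: #·#·#·#·#·#·#·#
r15=1111: ################
r16=10000: #···············#
r17=10001: ##··············##
r18=10010: #·#·············#·#
r19=10011: ####············####
r20=10100: #···#···········#···#
r21=10101: ##··##··········##··##
r22=10110: #·#·#·#·········#·#·#·#
r23=10111: ########········########
r24=11000: #·······#·······#·······#
r25=11001: ##······##······##······##

Answer: #
##
#·#
####
#···#
##··##
#·#·#·#
########
#·······#
##······##
#·#·····#·#
####····####
#···#···#···#
##··##··##··##
#·#·#·#·#·#·#·#
################
#···············#
##··············##
#·#·············#·#
####············####
#···#···········#···#
##··##··········##··##
#·#·#·#·········#·#·#·#
########········########
#·······#·······#·······#
##······##······##······##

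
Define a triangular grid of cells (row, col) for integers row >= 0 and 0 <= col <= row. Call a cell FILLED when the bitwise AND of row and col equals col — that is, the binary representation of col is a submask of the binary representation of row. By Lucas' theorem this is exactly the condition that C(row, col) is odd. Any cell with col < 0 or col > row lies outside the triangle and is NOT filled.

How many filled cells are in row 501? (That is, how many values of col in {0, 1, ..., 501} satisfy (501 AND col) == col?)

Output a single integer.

Answer: 128

Derivation:
501 in binary = 111110101
popcount(501) = number of 1-bits in 111110101 = 7
A col c satisfies (501 AND c) == c iff every set bit of c is also set in 501; each of the 7 set bits of 501 can independently be on or off in c.
count = 2^7 = 128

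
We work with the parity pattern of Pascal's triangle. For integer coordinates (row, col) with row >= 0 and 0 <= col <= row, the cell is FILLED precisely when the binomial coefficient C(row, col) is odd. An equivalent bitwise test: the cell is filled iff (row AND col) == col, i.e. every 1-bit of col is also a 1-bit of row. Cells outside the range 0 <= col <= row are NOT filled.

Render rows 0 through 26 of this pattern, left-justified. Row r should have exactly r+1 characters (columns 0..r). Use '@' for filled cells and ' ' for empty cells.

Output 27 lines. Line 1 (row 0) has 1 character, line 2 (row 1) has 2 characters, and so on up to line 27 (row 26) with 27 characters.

Answer: @
@@
@ @
@@@@
@   @
@@  @@
@ @ @ @
@@@@@@@@
@       @
@@      @@
@ @     @ @
@@@@    @@@@
@   @   @   @
@@  @@  @@  @@
@ @ @ @ @ @ @ @
@@@@@@@@@@@@@@@@
@               @
@@              @@
@ @             @ @
@@@@            @@@@
@   @           @   @
@@  @@          @@  @@
@ @ @ @         @ @ @ @
@@@@@@@@        @@@@@@@@
@       @       @       @
@@      @@      @@      @@
@ @     @ @     @ @     @ @

Derivation:
r0=0: @
r1=1: @@
r2=10: @ @
r3=11: @@@@
r4=100: @   @
r5=101: @@  @@
r6=110: @ @ @ @
r7=111: @@@@@@@@
r8=1000: @       @
r9=1001: @@      @@
r10=1010: @ @     @ @
r11=1011: @@@@    @@@@
r12=1100: @   @   @   @
r13=1101: @@  @@  @@  @@
r14=1110: @ @ @ @ @ @ @ @
r15=1111: @@@@@@@@@@@@@@@@
r16=10000: @               @
r17=10001: @@              @@
r18=10010: @ @             @ @
r19=10011: @@@@            @@@@
r20=10100: @   @           @   @
r21=10101: @@  @@          @@  @@
r22=10110: @ @ @ @         @ @ @ @
r23=10111: @@@@@@@@        @@@@@@@@
r24=11000: @       @       @       @
r25=11001: @@      @@      @@      @@
r26=11010: @ @     @ @     @ @     @ @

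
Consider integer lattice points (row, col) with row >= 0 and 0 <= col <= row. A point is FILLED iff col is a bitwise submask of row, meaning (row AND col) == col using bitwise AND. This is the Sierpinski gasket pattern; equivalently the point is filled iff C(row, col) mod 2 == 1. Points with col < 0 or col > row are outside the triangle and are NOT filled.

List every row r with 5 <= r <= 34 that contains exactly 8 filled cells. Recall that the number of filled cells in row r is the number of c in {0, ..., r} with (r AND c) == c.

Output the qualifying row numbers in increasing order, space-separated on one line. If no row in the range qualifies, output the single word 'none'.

Row r has 2^popcount(r) filled cells, so we need popcount(r) = log2(8) = 3.
Scan r = 5..34 and keep those with exactly 3 one-bits:
r=5=101 popcount=2 -> skip
r=6=110 popcount=2 -> skip
r=7=111 popcount=3 -> KEEP
r=8=1000 popcount=1 -> skip
r=9=1001 popcount=2 -> skip
r=10=1010 popcount=2 -> skip
r=11=1011 popcount=3 -> KEEP
r=12=1100 popcount=2 -> skip
r=13=1101 popcount=3 -> KEEP
r=14=1110 popcount=3 -> KEEP
r=15=1111 popcount=4 -> skip
r=16=10000 popcount=1 -> skip
r=17=10001 popcount=2 -> skip
r=18=10010 popcount=2 -> skip
r=19=10011 popcount=3 -> KEEP
r=20=10100 popcount=2 -> skip
r=21=10101 popcount=3 -> KEEP
r=22=10110 popcount=3 -> KEEP
r=23=10111 popcount=4 -> skip
r=24=11000 popcount=2 -> skip
r=25=11001 popcount=3 -> KEEP
r=26=11010 popcount=3 -> KEEP
r=27=11011 popcount=4 -> skip
r=28=11100 popcount=3 -> KEEP
r=29=11101 popcount=4 -> skip
r=30=11110 popcount=4 -> skip
r=31=11111 popcount=5 -> skip
r=32=100000 popcount=1 -> skip
r=33=100001 popcount=2 -> skip
r=34=100010 popcount=2 -> skip
Kept rows: 7 11 13 14 19 21 22 25 26 28

Answer: 7 11 13 14 19 21 22 25 26 28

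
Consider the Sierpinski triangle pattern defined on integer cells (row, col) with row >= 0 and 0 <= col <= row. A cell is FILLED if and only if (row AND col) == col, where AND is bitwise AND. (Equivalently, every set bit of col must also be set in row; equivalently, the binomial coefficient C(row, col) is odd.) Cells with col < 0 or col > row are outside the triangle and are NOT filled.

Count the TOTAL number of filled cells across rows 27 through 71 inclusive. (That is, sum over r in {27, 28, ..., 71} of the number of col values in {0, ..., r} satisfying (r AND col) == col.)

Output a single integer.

r27=11011 pc4: +16 =16
r28=11100 pc3: +8 =24
r29=11101 pc4: +16 =40
r30=11110 pc4: +16 =56
r31=11111 pc5: +32 =88
r32=100000 pc1: +2 =90
r33=100001 pc2: +4 =94
r34=100010 pc2: +4 =98
r35=100011 pc3: +8 =106
r36=100100 pc2: +4 =110
r37=100101 pc3: +8 =118
r38=100110 pc3: +8 =126
r39=100111 pc4: +16 =142
r40=101000 pc2: +4 =146
r41=101001 pc3: +8 =154
r42=101010 pc3: +8 =162
r43=101011 pc4: +16 =178
r44=101100 pc3: +8 =186
r45=101101 pc4: +16 =202
r46=101110 pc4: +16 =218
r47=101111 pc5: +32 =250
r48=110000 pc2: +4 =254
r49=110001 pc3: +8 =262
r50=110010 pc3: +8 =270
r51=110011 pc4: +16 =286
r52=110100 pc3: +8 =294
r53=110101 pc4: +16 =310
r54=110110 pc4: +16 =326
r55=110111 pc5: +32 =358
r56=111000 pc3: +8 =366
r57=111001 pc4: +16 =382
r58=111010 pc4: +16 =398
r59=111011 pc5: +32 =430
r60=111100 pc4: +16 =446
r61=111101 pc5: +32 =478
r62=111110 pc5: +32 =510
r63=111111 pc6: +64 =574
r64=1000000 pc1: +2 =576
r65=1000001 pc2: +4 =580
r66=1000010 pc2: +4 =584
r67=1000011 pc3: +8 =592
r68=1000100 pc2: +4 =596
r69=1000101 pc3: +8 =604
r70=1000110 pc3: +8 =612
r71=1000111 pc4: +16 =628

Answer: 628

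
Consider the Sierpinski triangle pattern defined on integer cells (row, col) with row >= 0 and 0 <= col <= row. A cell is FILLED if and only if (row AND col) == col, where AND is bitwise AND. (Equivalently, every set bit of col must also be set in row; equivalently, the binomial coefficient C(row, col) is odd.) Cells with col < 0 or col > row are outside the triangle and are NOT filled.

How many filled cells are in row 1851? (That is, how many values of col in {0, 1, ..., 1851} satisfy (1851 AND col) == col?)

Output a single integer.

1851 in binary = 11100111011
popcount(1851) = number of 1-bits in 11100111011 = 8
A col c satisfies (1851 AND c) == c iff every set bit of c is also set in 1851; each of the 8 set bits of 1851 can independently be on or off in c.
count = 2^8 = 256

Answer: 256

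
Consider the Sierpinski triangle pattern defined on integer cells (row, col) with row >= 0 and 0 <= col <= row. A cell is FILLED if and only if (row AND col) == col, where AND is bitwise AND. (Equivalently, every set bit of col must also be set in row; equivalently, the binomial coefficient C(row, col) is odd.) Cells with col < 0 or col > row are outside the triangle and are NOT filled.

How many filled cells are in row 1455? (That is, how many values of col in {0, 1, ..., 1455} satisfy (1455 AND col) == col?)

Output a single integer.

1455 in binary = 10110101111
popcount(1455) = number of 1-bits in 10110101111 = 8
A col c satisfies (1455 AND c) == c iff every set bit of c is also set in 1455; each of the 8 set bits of 1455 can independently be on or off in c.
count = 2^8 = 256

Answer: 256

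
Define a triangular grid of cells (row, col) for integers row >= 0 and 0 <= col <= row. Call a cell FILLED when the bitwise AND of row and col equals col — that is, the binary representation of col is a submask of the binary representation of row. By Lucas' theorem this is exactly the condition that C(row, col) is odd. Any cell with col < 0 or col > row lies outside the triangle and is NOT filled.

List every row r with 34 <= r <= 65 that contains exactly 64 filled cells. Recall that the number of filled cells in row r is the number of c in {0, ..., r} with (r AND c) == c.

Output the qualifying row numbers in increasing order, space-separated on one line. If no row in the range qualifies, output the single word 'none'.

Row r has 2^popcount(r) filled cells, so we need popcount(r) = log2(64) = 6.
Scan r = 34..65 and keep those with exactly 6 one-bits:
r=34=100010 popcount=2 -> skip
r=35=100011 popcount=3 -> skip
r=36=100100 popcount=2 -> skip
r=37=100101 popcount=3 -> skip
r=38=100110 popcount=3 -> skip
r=39=100111 popcount=4 -> skip
r=40=101000 popcount=2 -> skip
r=41=101001 popcount=3 -> skip
r=42=101010 popcount=3 -> skip
r=43=101011 popcount=4 -> skip
r=44=101100 popcount=3 -> skip
r=45=101101 popcount=4 -> skip
r=46=101110 popcount=4 -> skip
r=47=101111 popcount=5 -> skip
r=48=110000 popcount=2 -> skip
r=49=110001 popcount=3 -> skip
r=50=110010 popcount=3 -> skip
r=51=110011 popcount=4 -> skip
r=52=110100 popcount=3 -> skip
r=53=110101 popcount=4 -> skip
r=54=110110 popcount=4 -> skip
r=55=110111 popcount=5 -> skip
r=56=111000 popcount=3 -> skip
r=57=111001 popcount=4 -> skip
r=58=111010 popcount=4 -> skip
r=59=111011 popcount=5 -> skip
r=60=111100 popcount=4 -> skip
r=61=111101 popcount=5 -> skip
r=62=111110 popcount=5 -> skip
r=63=111111 popcount=6 -> KEEP
r=64=1000000 popcount=1 -> skip
r=65=1000001 popcount=2 -> skip
Kept rows: 63

Answer: 63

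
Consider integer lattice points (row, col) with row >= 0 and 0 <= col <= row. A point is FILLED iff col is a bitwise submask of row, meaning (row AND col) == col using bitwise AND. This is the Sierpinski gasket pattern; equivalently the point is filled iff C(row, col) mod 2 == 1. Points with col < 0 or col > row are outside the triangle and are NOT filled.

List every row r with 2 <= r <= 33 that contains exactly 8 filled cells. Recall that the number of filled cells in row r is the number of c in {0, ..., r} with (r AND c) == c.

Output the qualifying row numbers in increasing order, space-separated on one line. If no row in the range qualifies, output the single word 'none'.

Answer: 7 11 13 14 19 21 22 25 26 28

Derivation:
Row r has 2^popcount(r) filled cells, so we need popcount(r) = log2(8) = 3.
Scan r = 2..33 and keep those with exactly 3 one-bits:
r=2=10 popcount=1 -> skip
r=3=11 popcount=2 -> skip
r=4=100 popcount=1 -> skip
r=5=101 popcount=2 -> skip
r=6=110 popcount=2 -> skip
r=7=111 popcount=3 -> KEEP
r=8=1000 popcount=1 -> skip
r=9=1001 popcount=2 -> skip
r=10=1010 popcount=2 -> skip
r=11=1011 popcount=3 -> KEEP
r=12=1100 popcount=2 -> skip
r=13=1101 popcount=3 -> KEEP
r=14=1110 popcount=3 -> KEEP
r=15=1111 popcount=4 -> skip
r=16=10000 popcount=1 -> skip
r=17=10001 popcount=2 -> skip
r=18=10010 popcount=2 -> skip
r=19=10011 popcount=3 -> KEEP
r=20=10100 popcount=2 -> skip
r=21=10101 popcount=3 -> KEEP
r=22=10110 popcount=3 -> KEEP
r=23=10111 popcount=4 -> skip
r=24=11000 popcount=2 -> skip
r=25=11001 popcount=3 -> KEEP
r=26=11010 popcount=3 -> KEEP
r=27=11011 popcount=4 -> skip
r=28=11100 popcount=3 -> KEEP
r=29=11101 popcount=4 -> skip
r=30=11110 popcount=4 -> skip
r=31=11111 popcount=5 -> skip
r=32=100000 popcount=1 -> skip
r=33=100001 popcount=2 -> skip
Kept rows: 7 11 13 14 19 21 22 25 26 28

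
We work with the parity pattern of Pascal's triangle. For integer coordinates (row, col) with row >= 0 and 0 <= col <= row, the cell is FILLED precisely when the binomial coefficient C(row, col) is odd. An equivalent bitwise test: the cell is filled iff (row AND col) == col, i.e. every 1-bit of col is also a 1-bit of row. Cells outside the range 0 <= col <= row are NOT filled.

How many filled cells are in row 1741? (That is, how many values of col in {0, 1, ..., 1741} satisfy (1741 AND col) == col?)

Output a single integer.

1741 in binary = 11011001101
popcount(1741) = number of 1-bits in 11011001101 = 7
A col c satisfies (1741 AND c) == c iff every set bit of c is also set in 1741; each of the 7 set bits of 1741 can independently be on or off in c.
count = 2^7 = 128

Answer: 128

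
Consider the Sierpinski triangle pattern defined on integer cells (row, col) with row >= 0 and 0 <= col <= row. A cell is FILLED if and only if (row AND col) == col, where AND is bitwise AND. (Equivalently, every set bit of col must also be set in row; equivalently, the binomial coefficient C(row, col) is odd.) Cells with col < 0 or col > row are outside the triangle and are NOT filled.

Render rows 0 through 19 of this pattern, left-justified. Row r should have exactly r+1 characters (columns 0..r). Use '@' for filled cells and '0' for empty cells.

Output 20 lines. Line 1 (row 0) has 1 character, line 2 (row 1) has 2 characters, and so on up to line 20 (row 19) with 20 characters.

r0=0: @
r1=1: @@
r2=10: @0@
r3=11: @@@@
r4=100: @000@
r5=101: @@00@@
r6=110: @0@0@0@
r7=111: @@@@@@@@
r8=1000: @0000000@
r9=1001: @@000000@@
r10=1010: @0@00000@0@
r11=1011: @@@@0000@@@@
r12=1100: @000@000@000@
r13=1101: @@00@@00@@00@@
r14=1110: @0@0@0@0@0@0@0@
r15=1111: @@@@@@@@@@@@@@@@
r16=10000: @000000000000000@
r17=10001: @@00000000000000@@
r18=10010: @0@0000000000000@0@
r19=10011: @@@@000000000000@@@@

Answer: @
@@
@0@
@@@@
@000@
@@00@@
@0@0@0@
@@@@@@@@
@0000000@
@@000000@@
@0@00000@0@
@@@@0000@@@@
@000@000@000@
@@00@@00@@00@@
@0@0@0@0@0@0@0@
@@@@@@@@@@@@@@@@
@000000000000000@
@@00000000000000@@
@0@0000000000000@0@
@@@@000000000000@@@@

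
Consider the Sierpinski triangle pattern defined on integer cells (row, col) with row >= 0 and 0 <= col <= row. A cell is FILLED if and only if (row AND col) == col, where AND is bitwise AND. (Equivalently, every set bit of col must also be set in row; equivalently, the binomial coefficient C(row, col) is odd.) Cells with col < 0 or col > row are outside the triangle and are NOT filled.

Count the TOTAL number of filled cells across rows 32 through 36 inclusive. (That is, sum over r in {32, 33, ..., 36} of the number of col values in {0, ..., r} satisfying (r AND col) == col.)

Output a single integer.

r32=100000 pc1: +2 =2
r33=100001 pc2: +4 =6
r34=100010 pc2: +4 =10
r35=100011 pc3: +8 =18
r36=100100 pc2: +4 =22

Answer: 22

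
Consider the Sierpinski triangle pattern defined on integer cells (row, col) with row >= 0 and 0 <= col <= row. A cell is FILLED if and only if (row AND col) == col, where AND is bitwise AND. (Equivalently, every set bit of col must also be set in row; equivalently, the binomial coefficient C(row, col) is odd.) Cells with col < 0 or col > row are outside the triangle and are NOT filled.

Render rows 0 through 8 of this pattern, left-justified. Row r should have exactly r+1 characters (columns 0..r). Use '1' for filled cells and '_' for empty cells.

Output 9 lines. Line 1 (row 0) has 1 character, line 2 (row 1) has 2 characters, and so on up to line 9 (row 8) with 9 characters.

Answer: 1
11
1_1
1111
1___1
11__11
1_1_1_1
11111111
1_______1

Derivation:
r0=0: 1
r1=1: 11
r2=10: 1_1
r3=11: 1111
r4=100: 1___1
r5=101: 11__11
r6=110: 1_1_1_1
r7=111: 11111111
r8=1000: 1_______1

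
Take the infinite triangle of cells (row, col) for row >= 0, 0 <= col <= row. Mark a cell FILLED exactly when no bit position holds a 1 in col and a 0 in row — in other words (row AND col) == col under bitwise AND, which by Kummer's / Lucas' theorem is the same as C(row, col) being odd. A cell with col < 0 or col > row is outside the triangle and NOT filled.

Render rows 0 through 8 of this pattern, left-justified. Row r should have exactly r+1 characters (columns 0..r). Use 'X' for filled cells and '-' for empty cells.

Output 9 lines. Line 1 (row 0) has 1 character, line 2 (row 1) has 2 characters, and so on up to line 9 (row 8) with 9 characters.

r0=0: X
r1=1: XX
r2=10: X-X
r3=11: XXXX
r4=100: X---X
r5=101: XX--XX
r6=110: X-X-X-X
r7=111: XXXXXXXX
r8=1000: X-------X

Answer: X
XX
X-X
XXXX
X---X
XX--XX
X-X-X-X
XXXXXXXX
X-------X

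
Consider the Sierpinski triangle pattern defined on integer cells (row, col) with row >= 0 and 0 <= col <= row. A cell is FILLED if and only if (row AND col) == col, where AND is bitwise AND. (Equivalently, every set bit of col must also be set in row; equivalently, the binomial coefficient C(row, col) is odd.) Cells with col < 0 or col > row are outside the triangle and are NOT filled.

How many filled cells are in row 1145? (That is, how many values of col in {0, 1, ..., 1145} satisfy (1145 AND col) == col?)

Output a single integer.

1145 in binary = 10001111001
popcount(1145) = number of 1-bits in 10001111001 = 6
A col c satisfies (1145 AND c) == c iff every set bit of c is also set in 1145; each of the 6 set bits of 1145 can independently be on or off in c.
count = 2^6 = 64

Answer: 64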